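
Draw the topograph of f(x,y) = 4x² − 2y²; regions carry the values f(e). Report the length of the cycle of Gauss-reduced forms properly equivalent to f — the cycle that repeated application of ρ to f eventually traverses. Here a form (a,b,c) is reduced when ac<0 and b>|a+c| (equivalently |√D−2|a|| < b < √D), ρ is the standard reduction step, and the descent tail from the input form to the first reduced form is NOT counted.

D = 32, ⌊√D⌋ = 5
descent: ρ → (-2,4,2)  [lands on river]
river: ρ → (2,4,-2)
ρ-cycle length = 2 (tail of 1 descent step not counted)

2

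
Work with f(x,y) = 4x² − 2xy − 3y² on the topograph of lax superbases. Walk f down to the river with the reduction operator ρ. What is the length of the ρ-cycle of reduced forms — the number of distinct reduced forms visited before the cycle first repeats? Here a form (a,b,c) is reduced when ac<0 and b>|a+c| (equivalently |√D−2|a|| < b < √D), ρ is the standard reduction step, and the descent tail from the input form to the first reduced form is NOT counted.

D = 52, ⌊√D⌋ = 7
descent: ρ → (-3,2,4)  [lands on river]
river: ρ → (4,6,-1)
river: ρ → (-1,6,4)
river: ρ → (4,2,-3)
river: ρ → (-3,4,3)
river: ρ → (3,2,-4)
river: ρ → (-4,6,1)
river: ρ → (1,6,-4)
river: ρ → (-4,2,3)
river: ρ → (3,4,-3)
ρ-cycle length = 10 (tail of 1 descent step not counted)

10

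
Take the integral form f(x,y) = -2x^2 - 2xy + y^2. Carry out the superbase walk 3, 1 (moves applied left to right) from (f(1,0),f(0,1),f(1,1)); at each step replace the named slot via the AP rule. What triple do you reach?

start (-2,1,-3) = (f(1,0),f(0,1),f(1,1))
replace slot 3: 2·((-2)+1) − (-3) = 1 → (-2,1,1)
replace slot 1: 2·(1+1) − (-2) = 6 → (6,1,1)

6,1,1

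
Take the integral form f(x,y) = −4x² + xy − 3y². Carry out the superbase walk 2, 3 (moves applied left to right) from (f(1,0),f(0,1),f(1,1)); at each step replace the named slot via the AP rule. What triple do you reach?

start (-4,-3,-6) = (f(1,0),f(0,1),f(1,1))
replace slot 2: 2·((-4)+(-6)) − (-3) = -17 → (-4,-17,-6)
replace slot 3: 2·((-4)+(-17)) − (-6) = -36 → (-4,-17,-36)

-4,-17,-36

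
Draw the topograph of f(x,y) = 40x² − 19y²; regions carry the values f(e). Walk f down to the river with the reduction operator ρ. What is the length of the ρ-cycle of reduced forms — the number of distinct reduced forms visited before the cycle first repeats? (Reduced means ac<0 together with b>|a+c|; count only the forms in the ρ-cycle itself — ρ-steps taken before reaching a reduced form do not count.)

D = 3040, ⌊√D⌋ = 55
descent: ρ → (-19,38,21)  [lands on river]
river: ρ → (21,46,-11)
river: ρ → (-11,42,29)
river: ρ → (29,16,-24)
river: ρ → (-24,32,21)
river: ρ → (21,52,-4)
river: ρ → (-4,52,21)
river: ρ → (21,32,-24)
river: ρ → (-24,16,29)
river: ρ → (29,42,-11)
river: ρ → (-11,46,21)
river: ρ → (21,38,-19)
ρ-cycle length = 12 (tail of 1 descent step not counted)

12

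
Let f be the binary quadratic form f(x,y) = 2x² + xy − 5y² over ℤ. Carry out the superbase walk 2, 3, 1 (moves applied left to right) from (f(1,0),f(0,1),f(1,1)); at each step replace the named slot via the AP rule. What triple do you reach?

start (2,-5,-2) = (f(1,0),f(0,1),f(1,1))
replace slot 2: 2·(2+(-2)) − (-5) = 5 → (2,5,-2)
replace slot 3: 2·(2+5) − (-2) = 16 → (2,5,16)
replace slot 1: 2·(5+16) − 2 = 40 → (40,5,16)

40,5,16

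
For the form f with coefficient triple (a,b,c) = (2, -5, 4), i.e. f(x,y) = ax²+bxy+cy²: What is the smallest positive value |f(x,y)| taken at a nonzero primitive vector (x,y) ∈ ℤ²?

translate: b→-1 (≡-5 mod 4), so (2,-5,4)→(2,-1,1)
flip: (2,-1,1)→(1,1,2)
reduced (well bottom): (1,1,2) with a≤c, −a<b≤a
well minimum = a = 1

1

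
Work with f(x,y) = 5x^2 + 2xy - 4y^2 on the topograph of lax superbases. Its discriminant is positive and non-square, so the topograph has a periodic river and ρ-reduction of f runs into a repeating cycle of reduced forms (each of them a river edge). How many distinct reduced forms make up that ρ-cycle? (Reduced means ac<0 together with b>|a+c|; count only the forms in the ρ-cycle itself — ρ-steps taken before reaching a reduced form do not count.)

D = 84, ⌊√D⌋ = 9
river: ρ → (-4,6,3)
river: ρ → (3,6,-4)
river: ρ → (-4,2,5)
river: ρ → (5,8,-1)
river: ρ → (-1,8,5)
river: ρ → (5,2,-4)
ρ-cycle length = 6 (tail of 0 descent steps not counted)

6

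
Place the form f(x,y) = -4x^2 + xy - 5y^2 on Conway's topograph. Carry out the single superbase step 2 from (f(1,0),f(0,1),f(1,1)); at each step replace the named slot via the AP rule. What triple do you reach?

start (-4,-5,-8) = (f(1,0),f(0,1),f(1,1))
replace slot 2: 2·((-4)+(-8)) − (-5) = -19 → (-4,-19,-8)

-4,-19,-8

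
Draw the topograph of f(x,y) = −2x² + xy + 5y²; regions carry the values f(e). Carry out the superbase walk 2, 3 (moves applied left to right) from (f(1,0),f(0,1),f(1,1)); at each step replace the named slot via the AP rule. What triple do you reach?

start (-2,5,4) = (f(1,0),f(0,1),f(1,1))
replace slot 2: 2·((-2)+4) − 5 = -1 → (-2,-1,4)
replace slot 3: 2·((-2)+(-1)) − 4 = -10 → (-2,-1,-10)

-2,-1,-10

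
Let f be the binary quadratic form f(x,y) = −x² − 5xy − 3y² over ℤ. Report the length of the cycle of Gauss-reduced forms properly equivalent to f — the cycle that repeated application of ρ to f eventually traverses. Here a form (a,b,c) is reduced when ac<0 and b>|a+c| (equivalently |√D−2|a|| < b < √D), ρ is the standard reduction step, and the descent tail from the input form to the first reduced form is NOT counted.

D = 13, ⌊√D⌋ = 3
descent: ρ → (-3,-1,1)
descent: ρ → (1,3,-1)  [lands on river]
river: ρ → (-1,3,1)
ρ-cycle length = 2 (tail of 2 descent steps not counted)

2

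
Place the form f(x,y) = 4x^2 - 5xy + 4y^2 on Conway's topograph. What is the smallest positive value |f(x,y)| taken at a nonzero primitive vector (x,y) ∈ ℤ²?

translate: b→3 (≡-5 mod 8), so (4,-5,4)→(4,3,3)
flip: (4,3,3)→(3,-3,4)
translate: b→3 (≡-3 mod 6), so (3,-3,4)→(3,3,4)
reduced (well bottom): (3,3,4) with a≤c, −a<b≤a
well minimum = a = 3

3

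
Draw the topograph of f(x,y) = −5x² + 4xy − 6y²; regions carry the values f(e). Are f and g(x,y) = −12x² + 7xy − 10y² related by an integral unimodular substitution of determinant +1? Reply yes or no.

D₁ = -104, D₂ = -431
discriminants differ ⇒ not SL₂(ℤ)-equivalent

no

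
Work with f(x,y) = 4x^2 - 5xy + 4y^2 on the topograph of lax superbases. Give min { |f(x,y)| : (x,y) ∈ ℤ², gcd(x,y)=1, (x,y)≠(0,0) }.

translate: b→3 (≡-5 mod 8), so (4,-5,4)→(4,3,3)
flip: (4,3,3)→(3,-3,4)
translate: b→3 (≡-3 mod 6), so (3,-3,4)→(3,3,4)
reduced (well bottom): (3,3,4) with a≤c, −a<b≤a
well minimum = a = 3

3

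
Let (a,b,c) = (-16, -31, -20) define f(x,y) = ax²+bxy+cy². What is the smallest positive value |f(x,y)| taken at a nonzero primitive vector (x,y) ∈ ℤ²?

translate: b→-1 (≡31 mod 32), so (16,31,20)→(16,-1,5)
flip: (16,-1,5)→(5,1,16)
reduced (well bottom): (5,1,16) with a≤c, −a<b≤a
well minimum |f| = |-5| = 5 (negative-definite)

5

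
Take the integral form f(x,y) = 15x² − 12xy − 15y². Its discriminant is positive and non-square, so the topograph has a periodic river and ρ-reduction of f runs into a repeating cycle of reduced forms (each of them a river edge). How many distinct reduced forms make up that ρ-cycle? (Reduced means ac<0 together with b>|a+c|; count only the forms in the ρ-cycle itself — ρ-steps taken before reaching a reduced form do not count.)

D = 1044, ⌊√D⌋ = 32
descent: ρ → (-15,12,15)  [lands on river]
river: ρ → (15,18,-12)
river: ρ → (-12,30,3)
river: ρ → (3,30,-12)
river: ρ → (-12,18,15)
river: ρ → (15,12,-15)
river: ρ → (-15,18,12)
river: ρ → (12,30,-3)
river: ρ → (-3,30,12)
river: ρ → (12,18,-15)
ρ-cycle length = 10 (tail of 1 descent step not counted)

10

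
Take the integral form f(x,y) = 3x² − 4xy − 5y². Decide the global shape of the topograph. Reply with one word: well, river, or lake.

D = b²−4ac = (-4)² − 4·3·(-5) = 76
D > 0 non-square ⇒ indefinite ⇒ periodic river

river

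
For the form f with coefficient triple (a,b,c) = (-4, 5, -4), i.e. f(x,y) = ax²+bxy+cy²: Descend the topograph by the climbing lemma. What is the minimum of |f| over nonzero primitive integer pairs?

translate: b→3 (≡-5 mod 8), so (4,-5,4)→(4,3,3)
flip: (4,3,3)→(3,-3,4)
translate: b→3 (≡-3 mod 6), so (3,-3,4)→(3,3,4)
reduced (well bottom): (3,3,4) with a≤c, −a<b≤a
well minimum |f| = |-3| = 3 (negative-definite)

3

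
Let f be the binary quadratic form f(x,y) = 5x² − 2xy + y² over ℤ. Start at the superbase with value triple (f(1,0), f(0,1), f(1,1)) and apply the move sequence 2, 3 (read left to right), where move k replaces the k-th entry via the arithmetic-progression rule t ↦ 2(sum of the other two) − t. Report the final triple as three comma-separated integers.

start (5,1,4) = (f(1,0),f(0,1),f(1,1))
replace slot 2: 2·(5+4) − 1 = 17 → (5,17,4)
replace slot 3: 2·(5+17) − 4 = 40 → (5,17,40)

5,17,40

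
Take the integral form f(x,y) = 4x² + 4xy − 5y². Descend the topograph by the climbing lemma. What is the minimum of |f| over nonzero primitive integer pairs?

river: ρ → (-5,6,3)
river: ρ → (3,6,-5)
river: ρ → (-5,4,4)
river: ρ → (4,4,-5)
closes: descent 0, river 4
min |a| on river = 3

3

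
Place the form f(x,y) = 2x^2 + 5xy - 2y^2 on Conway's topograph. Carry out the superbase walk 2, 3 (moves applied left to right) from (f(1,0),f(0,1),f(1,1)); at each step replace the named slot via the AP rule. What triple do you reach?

start (2,-2,5) = (f(1,0),f(0,1),f(1,1))
replace slot 2: 2·(2+5) − (-2) = 16 → (2,16,5)
replace slot 3: 2·(2+16) − 5 = 31 → (2,16,31)

2,16,31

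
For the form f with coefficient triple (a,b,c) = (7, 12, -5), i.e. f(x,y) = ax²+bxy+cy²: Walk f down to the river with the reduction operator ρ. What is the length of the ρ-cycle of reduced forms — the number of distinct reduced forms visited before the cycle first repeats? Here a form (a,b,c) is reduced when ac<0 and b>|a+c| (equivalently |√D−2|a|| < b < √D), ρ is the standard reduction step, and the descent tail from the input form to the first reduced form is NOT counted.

D = 284, ⌊√D⌋ = 16
river: ρ → (-5,8,11)
river: ρ → (11,14,-2)
river: ρ → (-2,14,11)
river: ρ → (11,8,-5)
river: ρ → (-5,12,7)
river: ρ → (7,16,-1)
river: ρ → (-1,16,7)
river: ρ → (7,12,-5)
ρ-cycle length = 8 (tail of 0 descent steps not counted)

8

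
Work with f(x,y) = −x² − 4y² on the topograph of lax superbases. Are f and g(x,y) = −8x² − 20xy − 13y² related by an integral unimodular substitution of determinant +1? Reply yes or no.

D₁ = -16, D₂ = -16
f is negative-definite; reduce −f:
−f: reduced (well bottom): (1,0,4) with a≤c, −a<b≤a
flip sign back: reduced form of f is (-1,0,-4)
g is negative-definite; reduce −g:
−g: translate: b→4 (≡20 mod 16), so (8,20,13)→(8,4,1)
−g: flip: (8,4,1)→(1,-4,8)
−g: translate: b→0 (≡-4 mod 2), so (1,-4,8)→(1,0,4)
−g: reduced (well bottom): (1,0,4) with a≤c, −a<b≤a
flip sign back: reduced form of g is (-1,0,-4)
reduced forms (-1, 0, -4) vs (-1, 0, -4) ⇒ equivalent

yes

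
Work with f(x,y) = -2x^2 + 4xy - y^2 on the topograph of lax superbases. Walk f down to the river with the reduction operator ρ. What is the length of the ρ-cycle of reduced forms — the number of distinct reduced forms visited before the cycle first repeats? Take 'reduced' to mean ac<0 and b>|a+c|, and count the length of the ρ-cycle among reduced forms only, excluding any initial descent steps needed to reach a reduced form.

D = 8, ⌊√D⌋ = 2
descent: ρ → (-1,2,1)  [lands on river]
river: ρ → (1,2,-1)
ρ-cycle length = 2 (tail of 1 descent step not counted)

2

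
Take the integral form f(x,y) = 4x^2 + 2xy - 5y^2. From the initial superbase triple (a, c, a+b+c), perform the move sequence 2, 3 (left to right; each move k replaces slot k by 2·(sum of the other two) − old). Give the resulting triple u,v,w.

start (4,-5,1) = (f(1,0),f(0,1),f(1,1))
replace slot 2: 2·(4+1) − (-5) = 15 → (4,15,1)
replace slot 3: 2·(4+15) − 1 = 37 → (4,15,37)

4,15,37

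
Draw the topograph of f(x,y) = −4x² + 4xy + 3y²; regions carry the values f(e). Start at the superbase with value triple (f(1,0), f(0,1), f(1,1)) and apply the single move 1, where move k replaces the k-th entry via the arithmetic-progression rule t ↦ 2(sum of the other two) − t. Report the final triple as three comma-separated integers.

start (-4,3,3) = (f(1,0),f(0,1),f(1,1))
replace slot 1: 2·(3+3) − (-4) = 16 → (16,3,3)

16,3,3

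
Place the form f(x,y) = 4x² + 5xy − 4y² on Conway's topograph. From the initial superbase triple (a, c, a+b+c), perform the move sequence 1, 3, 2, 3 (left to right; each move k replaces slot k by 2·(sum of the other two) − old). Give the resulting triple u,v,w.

start (4,-4,5) = (f(1,0),f(0,1),f(1,1))
replace slot 1: 2·((-4)+5) − 4 = -2 → (-2,-4,5)
replace slot 3: 2·((-2)+(-4)) − 5 = -17 → (-2,-4,-17)
replace slot 2: 2·((-2)+(-17)) − (-4) = -34 → (-2,-34,-17)
replace slot 3: 2·((-2)+(-34)) − (-17) = -55 → (-2,-34,-55)

-2,-34,-55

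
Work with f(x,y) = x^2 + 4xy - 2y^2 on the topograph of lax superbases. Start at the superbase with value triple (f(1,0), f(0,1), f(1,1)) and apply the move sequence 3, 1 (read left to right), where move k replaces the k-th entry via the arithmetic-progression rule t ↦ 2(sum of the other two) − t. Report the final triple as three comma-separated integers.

start (1,-2,3) = (f(1,0),f(0,1),f(1,1))
replace slot 3: 2·(1+(-2)) − 3 = -5 → (1,-2,-5)
replace slot 1: 2·((-2)+(-5)) − 1 = -15 → (-15,-2,-5)

-15,-2,-5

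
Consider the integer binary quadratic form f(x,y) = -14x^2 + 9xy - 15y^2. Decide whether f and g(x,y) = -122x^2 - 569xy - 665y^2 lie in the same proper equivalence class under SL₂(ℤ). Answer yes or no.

D₁ = -759, D₂ = -759
f is negative-definite; reduce −f:
−f: reduced (well bottom): (14,-9,15) with a≤c, −a<b≤a
flip sign back: reduced form of f is (-14,9,-15)
g is negative-definite; reduce −g:
−g: translate: b→81 (≡569 mod 244), so (122,569,665)→(122,81,15)
−g: flip: (122,81,15)→(15,-81,122)
−g: translate: b→9 (≡-81 mod 30), so (15,-81,122)→(15,9,14)
−g: flip: (15,9,14)→(14,-9,15)
−g: reduced (well bottom): (14,-9,15) with a≤c, −a<b≤a
flip sign back: reduced form of g is (-14,9,-15)
reduced forms (-14, 9, -15) vs (-14, 9, -15) ⇒ equivalent

yes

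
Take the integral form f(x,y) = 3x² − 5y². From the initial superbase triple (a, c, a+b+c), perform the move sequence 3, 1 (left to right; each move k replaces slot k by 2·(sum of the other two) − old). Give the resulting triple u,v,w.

start (3,-5,-2) = (f(1,0),f(0,1),f(1,1))
replace slot 3: 2·(3+(-5)) − (-2) = -2 → (3,-5,-2)
replace slot 1: 2·((-5)+(-2)) − 3 = -17 → (-17,-5,-2)

-17,-5,-2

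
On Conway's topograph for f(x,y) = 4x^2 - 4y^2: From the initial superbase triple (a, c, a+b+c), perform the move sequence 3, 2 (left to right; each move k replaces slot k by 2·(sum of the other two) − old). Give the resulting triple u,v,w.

start (4,-4,0) = (f(1,0),f(0,1),f(1,1))
replace slot 3: 2·(4+(-4)) − 0 = 0 → (4,-4,0)
replace slot 2: 2·(4+0) − (-4) = 12 → (4,12,0)

4,12,0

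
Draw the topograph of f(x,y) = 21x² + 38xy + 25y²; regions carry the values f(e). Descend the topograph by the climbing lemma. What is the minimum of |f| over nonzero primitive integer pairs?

translate: b→-4 (≡38 mod 42), so (21,38,25)→(21,-4,8)
flip: (21,-4,8)→(8,4,21)
reduced (well bottom): (8,4,21) with a≤c, −a<b≤a
well minimum = a = 8

8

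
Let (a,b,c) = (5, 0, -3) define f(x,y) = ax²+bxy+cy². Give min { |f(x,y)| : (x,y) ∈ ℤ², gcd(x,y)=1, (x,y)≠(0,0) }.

descent: ρ → (-3,6,2)  [lands on river]
river: ρ → (2,6,-3)
closes: descent 1, river 2
min |a| on river = 2

2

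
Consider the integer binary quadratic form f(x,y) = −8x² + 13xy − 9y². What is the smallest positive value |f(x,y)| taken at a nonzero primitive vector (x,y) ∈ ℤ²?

translate: b→3 (≡-13 mod 16), so (8,-13,9)→(8,3,4)
flip: (8,3,4)→(4,-3,8)
reduced (well bottom): (4,-3,8) with a≤c, −a<b≤a
well minimum |f| = |-4| = 4 (negative-definite)

4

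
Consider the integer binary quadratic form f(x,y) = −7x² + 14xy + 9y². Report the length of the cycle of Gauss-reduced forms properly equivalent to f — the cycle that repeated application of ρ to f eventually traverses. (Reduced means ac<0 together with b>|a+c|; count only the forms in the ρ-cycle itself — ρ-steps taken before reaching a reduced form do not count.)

D = 448, ⌊√D⌋ = 21
river: ρ → (9,4,-12)
river: ρ → (-12,20,1)
river: ρ → (1,20,-12)
river: ρ → (-12,4,9)
river: ρ → (9,14,-7)
river: ρ → (-7,14,9)
ρ-cycle length = 6 (tail of 0 descent steps not counted)

6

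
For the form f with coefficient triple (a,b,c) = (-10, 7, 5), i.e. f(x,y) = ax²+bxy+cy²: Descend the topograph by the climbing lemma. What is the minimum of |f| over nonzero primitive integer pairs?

river: ρ → (5,13,-4)
river: ρ → (-4,11,8)
river: ρ → (8,5,-7)
river: ρ → (-7,9,6)
river: ρ → (6,15,-1)
river: ρ → (-1,15,6)
river: ρ → (6,9,-7)
river: ρ → (-7,5,8)
river: ρ → (8,11,-4)
river: ρ → (-4,13,5)
river: ρ → (5,7,-10)
river: ρ → (-10,13,2)
river: ρ → (2,15,-3)
river: ρ → (-3,15,2)
river: ρ → (2,13,-10)
river: ρ → (-10,7,5)
closes: descent 0, river 16
min |a| on river = 1

1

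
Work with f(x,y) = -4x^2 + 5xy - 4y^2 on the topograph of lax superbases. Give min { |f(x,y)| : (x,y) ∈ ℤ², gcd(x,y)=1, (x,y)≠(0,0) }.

translate: b→3 (≡-5 mod 8), so (4,-5,4)→(4,3,3)
flip: (4,3,3)→(3,-3,4)
translate: b→3 (≡-3 mod 6), so (3,-3,4)→(3,3,4)
reduced (well bottom): (3,3,4) with a≤c, −a<b≤a
well minimum |f| = |-3| = 3 (negative-definite)

3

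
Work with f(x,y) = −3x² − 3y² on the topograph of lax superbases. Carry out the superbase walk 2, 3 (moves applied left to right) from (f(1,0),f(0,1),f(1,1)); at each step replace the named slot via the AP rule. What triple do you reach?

start (-3,-3,-6) = (f(1,0),f(0,1),f(1,1))
replace slot 2: 2·((-3)+(-6)) − (-3) = -15 → (-3,-15,-6)
replace slot 3: 2·((-3)+(-15)) − (-6) = -30 → (-3,-15,-30)

-3,-15,-30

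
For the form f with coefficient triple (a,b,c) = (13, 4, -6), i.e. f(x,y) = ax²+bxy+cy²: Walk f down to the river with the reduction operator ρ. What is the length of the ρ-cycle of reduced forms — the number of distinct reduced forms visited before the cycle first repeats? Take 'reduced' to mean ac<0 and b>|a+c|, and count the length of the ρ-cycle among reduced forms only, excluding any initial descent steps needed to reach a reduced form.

D = 328, ⌊√D⌋ = 18
descent: ρ → (-6,8,11)  [lands on river]
river: ρ → (11,14,-3)
river: ρ → (-3,16,6)
river: ρ → (6,8,-11)
river: ρ → (-11,14,3)
river: ρ → (3,16,-6)
ρ-cycle length = 6 (tail of 1 descent step not counted)

6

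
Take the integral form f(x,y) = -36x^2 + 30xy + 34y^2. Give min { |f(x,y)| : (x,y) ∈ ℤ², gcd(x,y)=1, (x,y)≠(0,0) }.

river: ρ → (34,38,-32)
river: ρ → (-32,26,40)
river: ρ → (40,54,-18)
river: ρ → (-18,54,40)
river: ρ → (40,26,-32)
river: ρ → (-32,38,34)
river: ρ → (34,30,-36)
river: ρ → (-36,42,28)
river: ρ → (28,70,-8)
river: ρ → (-8,74,10)
river: ρ → (10,66,-36)
river: ρ → (-36,6,40)
river: ρ → (40,74,-2)
river: ρ → (-2,74,40)
river: ρ → (40,6,-36)
river: ρ → (-36,66,10)
river: ρ → (10,74,-8)
river: ρ → (-8,70,28)
river: ρ → (28,42,-36)
river: ρ → (-36,30,34)
closes: descent 0, river 20
min |a| on river = 2

2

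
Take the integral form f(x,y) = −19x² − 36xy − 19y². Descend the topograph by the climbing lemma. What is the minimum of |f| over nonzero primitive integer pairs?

translate: b→-2 (≡36 mod 38), so (19,36,19)→(19,-2,2)
flip: (19,-2,2)→(2,2,19)
reduced (well bottom): (2,2,19) with a≤c, −a<b≤a
well minimum |f| = |-2| = 2 (negative-definite)

2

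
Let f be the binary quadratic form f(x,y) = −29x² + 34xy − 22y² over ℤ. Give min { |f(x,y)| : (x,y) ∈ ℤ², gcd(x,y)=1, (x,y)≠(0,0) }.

translate: b→24 (≡-34 mod 58), so (29,-34,22)→(29,24,17)
flip: (29,24,17)→(17,-24,29)
translate: b→10 (≡-24 mod 34), so (17,-24,29)→(17,10,22)
reduced (well bottom): (17,10,22) with a≤c, −a<b≤a
well minimum |f| = |-17| = 17 (negative-definite)

17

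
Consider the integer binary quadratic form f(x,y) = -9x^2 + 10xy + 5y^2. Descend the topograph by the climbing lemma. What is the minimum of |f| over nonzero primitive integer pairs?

river: ρ → (5,10,-9)
river: ρ → (-9,8,6)
river: ρ → (6,16,-1)
river: ρ → (-1,16,6)
river: ρ → (6,8,-9)
river: ρ → (-9,10,5)
closes: descent 0, river 6
min |a| on river = 1

1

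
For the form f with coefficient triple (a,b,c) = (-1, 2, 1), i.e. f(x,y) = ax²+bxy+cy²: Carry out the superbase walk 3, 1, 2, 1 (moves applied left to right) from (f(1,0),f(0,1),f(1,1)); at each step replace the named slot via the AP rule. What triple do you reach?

start (-1,1,2) = (f(1,0),f(0,1),f(1,1))
replace slot 3: 2·((-1)+1) − 2 = -2 → (-1,1,-2)
replace slot 1: 2·(1+(-2)) − (-1) = -1 → (-1,1,-2)
replace slot 2: 2·((-1)+(-2)) − 1 = -7 → (-1,-7,-2)
replace slot 1: 2·((-7)+(-2)) − (-1) = -17 → (-17,-7,-2)

-17,-7,-2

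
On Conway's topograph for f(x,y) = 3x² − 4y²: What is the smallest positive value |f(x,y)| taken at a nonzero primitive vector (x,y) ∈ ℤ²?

descent: ρ → (-4,0,3)
descent: ρ → (3,6,-1)  [lands on river]
river: ρ → (-1,6,3)
closes: descent 2, river 2
min |a| on river = 1

1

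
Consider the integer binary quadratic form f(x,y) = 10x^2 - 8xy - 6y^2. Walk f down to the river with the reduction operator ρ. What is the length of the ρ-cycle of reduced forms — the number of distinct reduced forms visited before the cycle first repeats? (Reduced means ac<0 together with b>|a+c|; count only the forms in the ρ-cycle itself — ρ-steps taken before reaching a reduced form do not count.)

D = 304, ⌊√D⌋ = 17
descent: ρ → (-6,8,10)  [lands on river]
river: ρ → (10,12,-4)
river: ρ → (-4,12,10)
river: ρ → (10,8,-6)
river: ρ → (-6,16,2)
river: ρ → (2,16,-6)
ρ-cycle length = 6 (tail of 1 descent step not counted)

6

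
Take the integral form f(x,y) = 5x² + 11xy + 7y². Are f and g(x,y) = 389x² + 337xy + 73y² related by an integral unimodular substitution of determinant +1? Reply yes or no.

D₁ = -19, D₂ = -19
f: translate: b→1 (≡11 mod 10), so (5,11,7)→(5,1,1)
f: flip: (5,1,1)→(1,-1,5)
f: translate: b→1 (≡-1 mod 2), so (1,-1,5)→(1,1,5)
f: reduced (well bottom): (1,1,5) with a≤c, −a<b≤a
g: flip: (389,337,73)→(73,-337,389)
g: translate: b→-45 (≡-337 mod 146), so (73,-337,389)→(73,-45,7)
g: flip: (73,-45,7)→(7,45,73)
g: translate: b→3 (≡45 mod 14), so (7,45,73)→(7,3,1)
g: flip: (7,3,1)→(1,-3,7)
g: translate: b→1 (≡-3 mod 2), so (1,-3,7)→(1,1,5)
g: reduced (well bottom): (1,1,5) with a≤c, −a<b≤a
reduced forms (1, 1, 5) vs (1, 1, 5) ⇒ equivalent

yes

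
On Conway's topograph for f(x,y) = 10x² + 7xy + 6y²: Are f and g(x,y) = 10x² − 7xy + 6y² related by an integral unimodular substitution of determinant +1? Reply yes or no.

D₁ = -191, D₂ = -191
f: flip: (10,7,6)→(6,-7,10)
f: translate: b→5 (≡-7 mod 12), so (6,-7,10)→(6,5,9)
f: reduced (well bottom): (6,5,9) with a≤c, −a<b≤a
g: flip: (10,-7,6)→(6,7,10)
g: translate: b→-5 (≡7 mod 12), so (6,7,10)→(6,-5,9)
g: reduced (well bottom): (6,-5,9) with a≤c, −a<b≤a
reduced forms (6, 5, 9) vs (6, -5, 9) ⇒ inequivalent

no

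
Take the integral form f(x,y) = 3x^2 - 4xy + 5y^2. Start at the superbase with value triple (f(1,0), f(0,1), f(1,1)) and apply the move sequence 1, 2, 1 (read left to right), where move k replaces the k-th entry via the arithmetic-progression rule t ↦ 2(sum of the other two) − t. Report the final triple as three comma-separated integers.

start (3,5,4) = (f(1,0),f(0,1),f(1,1))
replace slot 1: 2·(5+4) − 3 = 15 → (15,5,4)
replace slot 2: 2·(15+4) − 5 = 33 → (15,33,4)
replace slot 1: 2·(33+4) − 15 = 59 → (59,33,4)

59,33,4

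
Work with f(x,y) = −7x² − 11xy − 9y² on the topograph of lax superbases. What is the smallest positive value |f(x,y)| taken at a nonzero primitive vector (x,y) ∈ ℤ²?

translate: b→-3 (≡11 mod 14), so (7,11,9)→(7,-3,5)
flip: (7,-3,5)→(5,3,7)
reduced (well bottom): (5,3,7) with a≤c, −a<b≤a
well minimum |f| = |-5| = 5 (negative-definite)

5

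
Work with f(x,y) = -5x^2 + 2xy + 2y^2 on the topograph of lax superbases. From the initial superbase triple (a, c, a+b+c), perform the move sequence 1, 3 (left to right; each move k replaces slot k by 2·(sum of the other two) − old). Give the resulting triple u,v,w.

start (-5,2,-1) = (f(1,0),f(0,1),f(1,1))
replace slot 1: 2·(2+(-1)) − (-5) = 7 → (7,2,-1)
replace slot 3: 2·(7+2) − (-1) = 19 → (7,2,19)

7,2,19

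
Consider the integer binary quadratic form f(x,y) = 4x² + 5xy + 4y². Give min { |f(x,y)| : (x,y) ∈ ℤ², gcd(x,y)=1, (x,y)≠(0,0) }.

translate: b→-3 (≡5 mod 8), so (4,5,4)→(4,-3,3)
flip: (4,-3,3)→(3,3,4)
reduced (well bottom): (3,3,4) with a≤c, −a<b≤a
well minimum = a = 3

3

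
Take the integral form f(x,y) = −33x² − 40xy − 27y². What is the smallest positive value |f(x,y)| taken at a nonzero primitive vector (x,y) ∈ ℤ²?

translate: b→-26 (≡40 mod 66), so (33,40,27)→(33,-26,20)
flip: (33,-26,20)→(20,26,33)
translate: b→-14 (≡26 mod 40), so (20,26,33)→(20,-14,27)
reduced (well bottom): (20,-14,27) with a≤c, −a<b≤a
well minimum |f| = |-20| = 20 (negative-definite)

20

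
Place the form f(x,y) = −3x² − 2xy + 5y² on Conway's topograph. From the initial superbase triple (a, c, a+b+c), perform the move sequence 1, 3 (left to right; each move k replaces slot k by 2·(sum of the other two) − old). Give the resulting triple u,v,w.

start (-3,5,0) = (f(1,0),f(0,1),f(1,1))
replace slot 1: 2·(5+0) − (-3) = 13 → (13,5,0)
replace slot 3: 2·(13+5) − 0 = 36 → (13,5,36)

13,5,36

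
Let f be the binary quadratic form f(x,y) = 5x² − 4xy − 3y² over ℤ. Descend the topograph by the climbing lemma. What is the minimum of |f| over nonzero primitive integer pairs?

descent: ρ → (-3,4,5)  [lands on river]
river: ρ → (5,6,-2)
river: ρ → (-2,6,5)
river: ρ → (5,4,-3)
river: ρ → (-3,8,1)
river: ρ → (1,8,-3)
closes: descent 1, river 6
min |a| on river = 1

1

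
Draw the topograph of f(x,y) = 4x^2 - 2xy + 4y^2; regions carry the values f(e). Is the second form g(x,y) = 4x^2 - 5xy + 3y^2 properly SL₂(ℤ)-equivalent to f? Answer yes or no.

D₁ = -60, D₂ = -23
discriminants differ ⇒ not SL₂(ℤ)-equivalent

no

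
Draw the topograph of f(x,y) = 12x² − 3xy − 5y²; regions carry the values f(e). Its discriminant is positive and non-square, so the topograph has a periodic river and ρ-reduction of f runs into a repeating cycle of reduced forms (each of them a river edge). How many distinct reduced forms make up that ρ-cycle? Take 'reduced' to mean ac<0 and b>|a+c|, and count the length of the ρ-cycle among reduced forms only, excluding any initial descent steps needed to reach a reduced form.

D = 249, ⌊√D⌋ = 15
descent: ρ → (-5,13,4)  [lands on river]
river: ρ → (4,11,-8)
river: ρ → (-8,5,7)
river: ρ → (7,9,-6)
river: ρ → (-6,15,1)
river: ρ → (1,15,-6)
river: ρ → (-6,9,7)
river: ρ → (7,5,-8)
river: ρ → (-8,11,4)
river: ρ → (4,13,-5)
river: ρ → (-5,7,10)
river: ρ → (10,13,-2)
river: ρ → (-2,15,3)
river: ρ → (3,15,-2)
river: ρ → (-2,13,10)
river: ρ → (10,7,-5)
ρ-cycle length = 16 (tail of 1 descent step not counted)

16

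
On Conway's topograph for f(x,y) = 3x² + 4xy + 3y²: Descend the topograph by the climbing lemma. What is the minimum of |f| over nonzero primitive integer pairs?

translate: b→-2 (≡4 mod 6), so (3,4,3)→(3,-2,2)
flip: (3,-2,2)→(2,2,3)
reduced (well bottom): (2,2,3) with a≤c, −a<b≤a
well minimum = a = 2

2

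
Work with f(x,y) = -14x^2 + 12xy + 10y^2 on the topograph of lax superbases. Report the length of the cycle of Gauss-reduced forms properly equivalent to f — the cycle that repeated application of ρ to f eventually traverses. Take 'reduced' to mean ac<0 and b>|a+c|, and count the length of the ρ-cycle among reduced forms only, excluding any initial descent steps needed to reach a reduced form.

D = 704, ⌊√D⌋ = 26
river: ρ → (10,8,-16)
river: ρ → (-16,24,2)
river: ρ → (2,24,-16)
river: ρ → (-16,8,10)
river: ρ → (10,12,-14)
river: ρ → (-14,16,8)
river: ρ → (8,16,-14)
river: ρ → (-14,12,10)
ρ-cycle length = 8 (tail of 0 descent steps not counted)

8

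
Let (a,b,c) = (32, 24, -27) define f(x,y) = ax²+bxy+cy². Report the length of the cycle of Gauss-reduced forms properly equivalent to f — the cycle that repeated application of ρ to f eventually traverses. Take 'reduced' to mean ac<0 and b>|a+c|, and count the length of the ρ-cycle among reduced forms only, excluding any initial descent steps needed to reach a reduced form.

D = 4032, ⌊√D⌋ = 63
river: ρ → (-27,30,29)
river: ρ → (29,28,-28)
river: ρ → (-28,28,29)
river: ρ → (29,30,-27)
river: ρ → (-27,24,32)
river: ρ → (32,40,-19)
river: ρ → (-19,36,36)
river: ρ → (36,36,-19)
river: ρ → (-19,40,32)
river: ρ → (32,24,-27)
ρ-cycle length = 10 (tail of 0 descent steps not counted)

10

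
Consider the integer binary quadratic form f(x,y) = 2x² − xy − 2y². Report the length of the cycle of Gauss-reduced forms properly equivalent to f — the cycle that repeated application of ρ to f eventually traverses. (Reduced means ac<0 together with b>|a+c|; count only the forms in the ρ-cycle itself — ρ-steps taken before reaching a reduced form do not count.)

D = 17, ⌊√D⌋ = 4
descent: ρ → (-2,1,2)  [lands on river]
river: ρ → (2,3,-1)
river: ρ → (-1,3,2)
river: ρ → (2,1,-2)
river: ρ → (-2,3,1)
river: ρ → (1,3,-2)
ρ-cycle length = 6 (tail of 1 descent step not counted)

6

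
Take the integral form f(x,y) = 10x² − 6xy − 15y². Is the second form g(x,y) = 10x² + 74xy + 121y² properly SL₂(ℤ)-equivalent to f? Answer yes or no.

D₁ = 636, D₂ = 636
river cycle of f (length 10): (-15, 6, 10), (10, 14, -11), (-11, 8, 13), (13, 18, -6), (-6, 18, 13), (13, 8, -11), (-11, 14, 10), (10, 6, -15), (-15, 24, 1), (1, 24, -15)
river cycle of g (length 10): (10, 14, -11), (-11, 8, 13), (13, 18, -6), (-6, 18, 13), (13, 8, -11), (-11, 14, 10), (10, 6, -15), (-15, 24, 1), (1, 24, -15), (-15, 6, 10)
cycles coincide ⇒ equivalent

yes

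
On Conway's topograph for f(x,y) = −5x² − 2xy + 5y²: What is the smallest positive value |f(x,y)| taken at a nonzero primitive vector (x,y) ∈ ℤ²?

descent: ρ → (5,2,-5)  [lands on river]
river: ρ → (-5,8,2)
river: ρ → (2,8,-5)
river: ρ → (-5,2,5)
river: ρ → (5,8,-2)
river: ρ → (-2,8,5)
closes: descent 1, river 6
min |a| on river = 2

2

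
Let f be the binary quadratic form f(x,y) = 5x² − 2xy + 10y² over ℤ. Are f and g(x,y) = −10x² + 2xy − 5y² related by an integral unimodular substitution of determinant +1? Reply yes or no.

D₁ = -196, D₂ = -196
f: reduced (well bottom): (5,-2,10) with a≤c, −a<b≤a
g is negative-definite; reduce −g:
−g: flip: (10,-2,5)→(5,2,10)
−g: reduced (well bottom): (5,2,10) with a≤c, −a<b≤a
flip sign back: reduced form of g is (-5,-2,-10)
reduced forms (5, -2, 10) vs (-5, -2, -10) ⇒ inequivalent

no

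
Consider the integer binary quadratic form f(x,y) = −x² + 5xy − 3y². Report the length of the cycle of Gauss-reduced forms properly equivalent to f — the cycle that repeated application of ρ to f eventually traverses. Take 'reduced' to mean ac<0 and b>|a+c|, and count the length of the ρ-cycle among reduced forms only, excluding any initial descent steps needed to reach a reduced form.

D = 13, ⌊√D⌋ = 3
descent: ρ → (-3,1,1)
descent: ρ → (1,3,-1)  [lands on river]
river: ρ → (-1,3,1)
ρ-cycle length = 2 (tail of 2 descent steps not counted)

2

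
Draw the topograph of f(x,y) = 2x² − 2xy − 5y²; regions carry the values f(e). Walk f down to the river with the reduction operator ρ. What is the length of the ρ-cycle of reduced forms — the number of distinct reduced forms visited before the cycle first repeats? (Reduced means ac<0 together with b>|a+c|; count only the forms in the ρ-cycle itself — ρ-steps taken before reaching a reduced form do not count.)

D = 44, ⌊√D⌋ = 6
descent: ρ → (-5,2,2)
descent: ρ → (2,6,-1)  [lands on river]
river: ρ → (-1,6,2)
ρ-cycle length = 2 (tail of 2 descent steps not counted)

2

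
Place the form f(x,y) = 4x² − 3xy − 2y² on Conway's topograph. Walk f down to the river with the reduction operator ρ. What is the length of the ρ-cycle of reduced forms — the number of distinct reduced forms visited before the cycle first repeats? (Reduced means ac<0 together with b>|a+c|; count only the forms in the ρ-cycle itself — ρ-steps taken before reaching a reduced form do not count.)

D = 41, ⌊√D⌋ = 6
descent: ρ → (-2,3,4)  [lands on river]
river: ρ → (4,5,-1)
river: ρ → (-1,5,4)
river: ρ → (4,3,-2)
river: ρ → (-2,5,2)
river: ρ → (2,3,-4)
river: ρ → (-4,5,1)
river: ρ → (1,5,-4)
river: ρ → (-4,3,2)
river: ρ → (2,5,-2)
ρ-cycle length = 10 (tail of 1 descent step not counted)

10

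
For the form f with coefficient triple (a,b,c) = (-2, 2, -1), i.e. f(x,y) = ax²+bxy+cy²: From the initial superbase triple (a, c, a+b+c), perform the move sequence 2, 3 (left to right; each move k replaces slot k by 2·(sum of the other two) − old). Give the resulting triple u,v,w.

start (-2,-1,-1) = (f(1,0),f(0,1),f(1,1))
replace slot 2: 2·((-2)+(-1)) − (-1) = -5 → (-2,-5,-1)
replace slot 3: 2·((-2)+(-5)) − (-1) = -13 → (-2,-5,-13)

-2,-5,-13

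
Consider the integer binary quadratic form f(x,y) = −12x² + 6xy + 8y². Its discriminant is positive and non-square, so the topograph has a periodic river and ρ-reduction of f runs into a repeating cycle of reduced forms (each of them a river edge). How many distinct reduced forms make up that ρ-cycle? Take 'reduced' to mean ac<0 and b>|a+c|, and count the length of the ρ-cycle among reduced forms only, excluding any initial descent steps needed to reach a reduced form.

D = 420, ⌊√D⌋ = 20
river: ρ → (8,10,-10)
river: ρ → (-10,10,8)
river: ρ → (8,6,-12)
river: ρ → (-12,18,2)
river: ρ → (2,18,-12)
river: ρ → (-12,6,8)
ρ-cycle length = 6 (tail of 0 descent steps not counted)

6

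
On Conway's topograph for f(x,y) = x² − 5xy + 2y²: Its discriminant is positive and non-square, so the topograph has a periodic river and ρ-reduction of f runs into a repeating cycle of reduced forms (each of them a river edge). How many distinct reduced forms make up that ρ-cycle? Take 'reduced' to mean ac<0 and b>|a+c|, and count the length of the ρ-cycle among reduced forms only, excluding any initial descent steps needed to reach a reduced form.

D = 17, ⌊√D⌋ = 4
descent: ρ → (2,1,-2)  [lands on river]
river: ρ → (-2,3,1)
river: ρ → (1,3,-2)
river: ρ → (-2,1,2)
river: ρ → (2,3,-1)
river: ρ → (-1,3,2)
ρ-cycle length = 6 (tail of 1 descent step not counted)

6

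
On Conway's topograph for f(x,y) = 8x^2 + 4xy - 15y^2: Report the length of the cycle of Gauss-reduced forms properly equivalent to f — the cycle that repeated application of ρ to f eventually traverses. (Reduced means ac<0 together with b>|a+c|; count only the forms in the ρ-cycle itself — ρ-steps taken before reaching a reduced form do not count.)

D = 496, ⌊√D⌋ = 22
descent: ρ → (-15,-4,8)
descent: ρ → (8,20,-3)  [lands on river]
river: ρ → (-3,22,1)
river: ρ → (1,22,-3)
river: ρ → (-3,20,8)
river: ρ → (8,12,-11)
river: ρ → (-11,10,9)
river: ρ → (9,8,-12)
river: ρ → (-12,16,5)
river: ρ → (5,14,-15)
river: ρ → (-15,16,4)
river: ρ → (4,16,-15)
river: ρ → (-15,14,5)
river: ρ → (5,16,-12)
river: ρ → (-12,8,9)
river: ρ → (9,10,-11)
river: ρ → (-11,12,8)
ρ-cycle length = 16 (tail of 2 descent steps not counted)

16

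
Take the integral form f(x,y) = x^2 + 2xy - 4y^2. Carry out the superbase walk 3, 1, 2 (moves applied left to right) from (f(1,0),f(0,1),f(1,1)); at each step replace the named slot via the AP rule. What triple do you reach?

start (1,-4,-1) = (f(1,0),f(0,1),f(1,1))
replace slot 3: 2·(1+(-4)) − (-1) = -5 → (1,-4,-5)
replace slot 1: 2·((-4)+(-5)) − 1 = -19 → (-19,-4,-5)
replace slot 2: 2·((-19)+(-5)) − (-4) = -44 → (-19,-44,-5)

-19,-44,-5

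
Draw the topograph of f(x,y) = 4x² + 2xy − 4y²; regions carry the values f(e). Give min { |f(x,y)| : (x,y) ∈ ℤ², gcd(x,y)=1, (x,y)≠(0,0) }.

river: ρ → (-4,6,2)
river: ρ → (2,6,-4)
river: ρ → (-4,2,4)
river: ρ → (4,6,-2)
river: ρ → (-2,6,4)
river: ρ → (4,2,-4)
closes: descent 0, river 6
min |a| on river = 2

2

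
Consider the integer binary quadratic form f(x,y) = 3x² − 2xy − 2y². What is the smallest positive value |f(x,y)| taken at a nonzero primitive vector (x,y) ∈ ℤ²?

descent: ρ → (-2,2,3)  [lands on river]
river: ρ → (3,4,-1)
river: ρ → (-1,4,3)
river: ρ → (3,2,-2)
closes: descent 1, river 4
min |a| on river = 1

1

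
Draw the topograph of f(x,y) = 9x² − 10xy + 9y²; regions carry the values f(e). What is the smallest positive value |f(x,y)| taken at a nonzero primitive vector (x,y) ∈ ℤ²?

translate: b→8 (≡-10 mod 18), so (9,-10,9)→(9,8,8)
flip: (9,8,8)→(8,-8,9)
translate: b→8 (≡-8 mod 16), so (8,-8,9)→(8,8,9)
reduced (well bottom): (8,8,9) with a≤c, −a<b≤a
well minimum = a = 8

8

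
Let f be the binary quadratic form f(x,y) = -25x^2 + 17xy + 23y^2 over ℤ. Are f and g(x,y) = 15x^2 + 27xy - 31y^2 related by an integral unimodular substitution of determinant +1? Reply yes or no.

D₁ = 2589, D₂ = 2589
river cycle of f (length 8): (23, 29, -19), (-19, 47, 5), (5, 43, -37), (-37, 31, 11), (11, 35, -31), (-31, 27, 15), (15, 33, -25), (-25, 17, 23)
river cycle of g (length 8): (-31, 35, 11), (11, 31, -37), (-37, 43, 5), (5, 47, -19), (-19, 29, 23), (23, 17, -25), (-25, 33, 15), (15, 27, -31)
cycles differ ⇒ inequivalent

no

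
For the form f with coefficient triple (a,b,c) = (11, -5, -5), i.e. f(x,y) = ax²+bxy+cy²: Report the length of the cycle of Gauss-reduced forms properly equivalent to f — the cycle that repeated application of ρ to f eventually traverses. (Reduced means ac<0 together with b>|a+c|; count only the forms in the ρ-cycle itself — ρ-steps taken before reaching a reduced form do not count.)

D = 245, ⌊√D⌋ = 15
descent: ρ → (-5,15,1)  [lands on river]
river: ρ → (1,15,-5)
ρ-cycle length = 2 (tail of 1 descent step not counted)

2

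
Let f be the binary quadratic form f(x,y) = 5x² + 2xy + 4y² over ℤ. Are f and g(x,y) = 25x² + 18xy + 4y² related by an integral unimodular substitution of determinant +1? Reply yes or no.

D₁ = -76, D₂ = -76
f: flip: (5,2,4)→(4,-2,5)
f: reduced (well bottom): (4,-2,5) with a≤c, −a<b≤a
g: flip: (25,18,4)→(4,-18,25)
g: translate: b→-2 (≡-18 mod 8), so (4,-18,25)→(4,-2,5)
g: reduced (well bottom): (4,-2,5) with a≤c, −a<b≤a
reduced forms (4, -2, 5) vs (4, -2, 5) ⇒ equivalent

yes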